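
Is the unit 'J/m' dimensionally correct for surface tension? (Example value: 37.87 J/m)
No

surface tension has SI base units: kg / s^2
J/m does NOT reduce to kg / s^2; a valid unit for surface tension would be e.g. N/m.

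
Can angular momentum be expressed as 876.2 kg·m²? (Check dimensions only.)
No

angular momentum has SI base units: kg * m^2 / s
kg·m² does NOT reduce to kg * m^2 / s; a valid unit for angular momentum would be e.g. kg·m²/s.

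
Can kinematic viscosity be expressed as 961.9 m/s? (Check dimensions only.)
No

kinematic viscosity has SI base units: m^2 / s
m/s does NOT reduce to m^2 / s; a valid unit for kinematic viscosity would be e.g. m²/s.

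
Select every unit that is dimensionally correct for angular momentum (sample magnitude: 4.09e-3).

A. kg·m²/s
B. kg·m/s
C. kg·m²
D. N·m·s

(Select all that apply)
A, D

angular momentum has SI base units: kg * m^2 / s

Checking each option against kg * m^2 / s:
  A. kg·m²/s: ✓ matches
  B. kg·m/s: ✗ does not match
  C. kg·m²: ✗ does not match
  D. N·m·s: ✓ matches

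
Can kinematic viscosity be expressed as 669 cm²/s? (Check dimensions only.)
Yes

kinematic viscosity has SI base units: m^2 / s
cm²/s reduces to the same SI base units, so it is a valid unit for kinematic viscosity.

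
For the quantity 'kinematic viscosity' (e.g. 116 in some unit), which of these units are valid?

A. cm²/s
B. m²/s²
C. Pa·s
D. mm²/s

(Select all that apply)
A, D

kinematic viscosity has SI base units: m^2 / s

Checking each option against m^2 / s:
  A. cm²/s: ✓ matches
  B. m²/s²: ✗ does not match
  C. Pa·s: ✗ does not match
  D. mm²/s: ✓ matches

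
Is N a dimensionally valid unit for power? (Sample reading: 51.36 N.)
No

power has SI base units: kg * m^2 / s^3
N does NOT reduce to kg * m^2 / s^3; a valid unit for power would be e.g. W.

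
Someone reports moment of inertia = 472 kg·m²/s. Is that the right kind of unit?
No

moment of inertia has SI base units: kg * m^2
kg·m²/s does NOT reduce to kg * m^2; a valid unit for moment of inertia would be e.g. kg·m².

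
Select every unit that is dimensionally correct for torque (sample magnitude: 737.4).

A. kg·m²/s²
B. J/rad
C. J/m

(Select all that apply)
A, B

torque has SI base units: kg * m^2 / s^2

Checking each option against kg * m^2 / s^2:
  A. kg·m²/s²: ✓ matches
  B. J/rad: ✓ matches
  C. J/m: ✗ does not match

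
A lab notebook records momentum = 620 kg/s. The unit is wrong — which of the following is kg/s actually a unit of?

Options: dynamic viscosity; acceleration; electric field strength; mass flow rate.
mass flow rate

momentum should have units dimensionally equivalent to kg * m / s (e.g. kg·m/s).
The given unit 'kg/s' reduces to kg / s. Of the listed options, that is the dimensionality of mass flow rate.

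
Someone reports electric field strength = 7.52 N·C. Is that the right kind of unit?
No

electric field strength has SI base units: kg * m / (A * s^3)
N·C does NOT reduce to kg * m / (A * s^3); a valid unit for electric field strength would be e.g. V/m.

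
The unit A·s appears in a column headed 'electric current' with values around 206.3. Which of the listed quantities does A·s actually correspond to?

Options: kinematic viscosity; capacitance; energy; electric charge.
electric charge

electric current should have units dimensionally equivalent to A (e.g. A).
The given unit 'A·s' reduces to A * s. Of the listed options, that is the dimensionality of electric charge.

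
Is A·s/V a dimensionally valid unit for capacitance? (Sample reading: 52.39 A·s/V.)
Yes

capacitance has SI base units: A^2 * s^4 / (kg * m^2)
A·s/V reduces to the same SI base units, so it is a valid unit for capacitance.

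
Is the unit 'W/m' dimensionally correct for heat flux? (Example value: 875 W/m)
No

heat flux has SI base units: kg / s^3
W/m does NOT reduce to kg / s^3; a valid unit for heat flux would be e.g. W/m².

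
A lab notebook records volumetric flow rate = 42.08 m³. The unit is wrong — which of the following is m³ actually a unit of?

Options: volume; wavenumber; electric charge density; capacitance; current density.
volume

volumetric flow rate should have units dimensionally equivalent to m^3 / s (e.g. m³/s).
The given unit 'm³' reduces to m^3. Of the listed options, that is the dimensionality of volume.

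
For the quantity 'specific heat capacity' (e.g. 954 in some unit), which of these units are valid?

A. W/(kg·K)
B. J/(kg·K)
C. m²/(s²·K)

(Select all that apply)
B, C

specific heat capacity has SI base units: m^2 / (s^2 * K)

Checking each option against m^2 / (s^2 * K):
  A. W/(kg·K): ✗ does not match
  B. J/(kg·K): ✓ matches
  C. m²/(s²·K): ✓ matches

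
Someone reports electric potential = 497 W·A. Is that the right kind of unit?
No

electric potential has SI base units: kg * m^2 / (A * s^3)
W·A does NOT reduce to kg * m^2 / (A * s^3); a valid unit for electric potential would be e.g. V.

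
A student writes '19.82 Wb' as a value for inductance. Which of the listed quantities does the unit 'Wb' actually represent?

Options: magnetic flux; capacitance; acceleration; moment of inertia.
magnetic flux

inductance should have units dimensionally equivalent to kg * m^2 / (A^2 * s^2) (e.g. H).
The given unit 'Wb' reduces to kg * m^2 / (A * s^2). Of the listed options, that is the dimensionality of magnetic flux.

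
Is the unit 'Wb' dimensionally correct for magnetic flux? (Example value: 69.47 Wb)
Yes

magnetic flux has SI base units: kg * m^2 / (A * s^2)
Wb reduces to the same SI base units, so it is a valid unit for magnetic flux.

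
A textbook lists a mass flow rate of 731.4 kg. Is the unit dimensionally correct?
No

mass flow rate has SI base units: kg / s
kg does NOT reduce to kg / s; a valid unit for mass flow rate would be e.g. kg/s.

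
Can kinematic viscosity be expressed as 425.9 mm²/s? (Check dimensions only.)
Yes

kinematic viscosity has SI base units: m^2 / s
mm²/s reduces to the same SI base units, so it is a valid unit for kinematic viscosity.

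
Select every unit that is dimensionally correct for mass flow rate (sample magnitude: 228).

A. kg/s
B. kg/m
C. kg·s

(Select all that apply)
A

mass flow rate has SI base units: kg / s

Checking each option against kg / s:
  A. kg/s: ✓ matches
  B. kg/m: ✗ does not match
  C. kg·s: ✗ does not match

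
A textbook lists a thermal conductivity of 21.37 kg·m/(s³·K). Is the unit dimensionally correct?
Yes

thermal conductivity has SI base units: kg * m / (s^3 * K)
kg·m/(s³·K) reduces to the same SI base units, so it is a valid unit for thermal conductivity.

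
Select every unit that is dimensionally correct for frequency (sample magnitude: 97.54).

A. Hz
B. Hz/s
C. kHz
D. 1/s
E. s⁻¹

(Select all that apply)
A, C, D, E

frequency has SI base units: 1 / s

Checking each option against 1 / s:
  A. Hz: ✓ matches
  B. Hz/s: ✗ does not match
  C. kHz: ✓ matches
  D. 1/s: ✓ matches
  E. s⁻¹: ✓ matches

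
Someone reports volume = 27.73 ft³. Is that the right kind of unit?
Yes

volume has SI base units: m^3
ft³ reduces to the same SI base units, so it is a valid unit for volume.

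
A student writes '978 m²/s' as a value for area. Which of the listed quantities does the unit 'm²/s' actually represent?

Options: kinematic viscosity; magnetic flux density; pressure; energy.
kinematic viscosity

area should have units dimensionally equivalent to m^2 (e.g. m²).
The given unit 'm²/s' reduces to m^2 / s. Of the listed options, that is the dimensionality of kinematic viscosity.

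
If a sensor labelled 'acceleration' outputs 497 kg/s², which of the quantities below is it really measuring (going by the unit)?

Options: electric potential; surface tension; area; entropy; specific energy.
surface tension

acceleration should have units dimensionally equivalent to m / s^2 (e.g. m/s²).
The given unit 'kg/s²' reduces to kg / s^2. Of the listed options, that is the dimensionality of surface tension.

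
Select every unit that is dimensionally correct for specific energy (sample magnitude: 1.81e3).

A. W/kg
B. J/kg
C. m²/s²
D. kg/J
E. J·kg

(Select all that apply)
B, C

specific energy has SI base units: m^2 / s^2

Checking each option against m^2 / s^2:
  A. W/kg: ✗ does not match
  B. J/kg: ✓ matches
  C. m²/s²: ✓ matches
  D. kg/J: ✗ does not match
  E. J·kg: ✗ does not match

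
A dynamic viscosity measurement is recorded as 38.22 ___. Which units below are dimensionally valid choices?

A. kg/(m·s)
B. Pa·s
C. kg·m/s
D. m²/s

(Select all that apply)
A, B

dynamic viscosity has SI base units: kg / (m * s)

Checking each option against kg / (m * s):
  A. kg/(m·s): ✓ matches
  B. Pa·s: ✓ matches
  C. kg·m/s: ✗ does not match
  D. m²/s: ✗ does not match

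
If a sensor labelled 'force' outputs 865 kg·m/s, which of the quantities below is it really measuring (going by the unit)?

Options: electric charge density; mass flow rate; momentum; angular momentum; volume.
momentum

force should have units dimensionally equivalent to kg * m / s^2 (e.g. N).
The given unit 'kg·m/s' reduces to kg * m / s. Of the listed options, that is the dimensionality of momentum.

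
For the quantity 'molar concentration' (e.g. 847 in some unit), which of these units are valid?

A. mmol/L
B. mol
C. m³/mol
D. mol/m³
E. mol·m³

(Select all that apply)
A, D

molar concentration has SI base units: mol / m^3

Checking each option against mol / m^3:
  A. mmol/L: ✓ matches
  B. mol: ✗ does not match
  C. m³/mol: ✗ does not match
  D. mol/m³: ✓ matches
  E. mol·m³: ✗ does not match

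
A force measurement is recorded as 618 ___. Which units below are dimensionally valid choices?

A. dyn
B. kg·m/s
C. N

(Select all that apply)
A, C

force has SI base units: kg * m / s^2

Checking each option against kg * m / s^2:
  A. dyn: ✓ matches
  B. kg·m/s: ✗ does not match
  C. N: ✓ matches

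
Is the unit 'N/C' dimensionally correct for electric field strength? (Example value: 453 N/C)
Yes

electric field strength has SI base units: kg * m / (A * s^3)
N/C reduces to the same SI base units, so it is a valid unit for electric field strength.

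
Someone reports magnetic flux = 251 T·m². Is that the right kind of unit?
Yes

magnetic flux has SI base units: kg * m^2 / (A * s^2)
T·m² reduces to the same SI base units, so it is a valid unit for magnetic flux.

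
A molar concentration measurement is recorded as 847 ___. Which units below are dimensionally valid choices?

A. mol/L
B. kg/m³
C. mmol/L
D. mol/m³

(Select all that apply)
A, C, D

molar concentration has SI base units: mol / m^3

Checking each option against mol / m^3:
  A. mol/L: ✓ matches
  B. kg/m³: ✗ does not match
  C. mmol/L: ✓ matches
  D. mol/m³: ✓ matches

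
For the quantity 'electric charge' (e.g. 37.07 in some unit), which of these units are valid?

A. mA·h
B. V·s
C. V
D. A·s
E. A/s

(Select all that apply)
A, D

electric charge has SI base units: A * s

Checking each option against A * s:
  A. mA·h: ✓ matches
  B. V·s: ✗ does not match
  C. V: ✗ does not match
  D. A·s: ✓ matches
  E. A/s: ✗ does not match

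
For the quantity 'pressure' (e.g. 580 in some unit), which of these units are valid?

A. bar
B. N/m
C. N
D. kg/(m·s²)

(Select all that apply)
A, D

pressure has SI base units: kg / (m * s^2)

Checking each option against kg / (m * s^2):
  A. bar: ✓ matches
  B. N/m: ✗ does not match
  C. N: ✗ does not match
  D. kg/(m·s²): ✓ matches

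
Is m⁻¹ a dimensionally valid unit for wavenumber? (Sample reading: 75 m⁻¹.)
Yes

wavenumber has SI base units: 1 / m
m⁻¹ reduces to the same SI base units, so it is a valid unit for wavenumber.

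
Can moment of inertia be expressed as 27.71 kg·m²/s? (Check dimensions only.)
No

moment of inertia has SI base units: kg * m^2
kg·m²/s does NOT reduce to kg * m^2; a valid unit for moment of inertia would be e.g. kg·m².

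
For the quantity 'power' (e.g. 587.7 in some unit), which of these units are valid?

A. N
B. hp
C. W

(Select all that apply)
B, C

power has SI base units: kg * m^2 / s^3

Checking each option against kg * m^2 / s^3:
  A. N: ✗ does not match
  B. hp: ✓ matches
  C. W: ✓ matches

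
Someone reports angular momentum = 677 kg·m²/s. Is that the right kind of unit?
Yes

angular momentum has SI base units: kg * m^2 / s
kg·m²/s reduces to the same SI base units, so it is a valid unit for angular momentum.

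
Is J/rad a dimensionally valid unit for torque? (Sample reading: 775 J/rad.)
Yes

torque has SI base units: kg * m^2 / s^2
J/rad reduces to the same SI base units, so it is a valid unit for torque.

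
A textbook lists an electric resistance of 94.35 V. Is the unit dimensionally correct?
No

electric resistance has SI base units: kg * m^2 / (A^2 * s^3)
V does NOT reduce to kg * m^2 / (A^2 * s^3); a valid unit for electric resistance would be e.g. Ω.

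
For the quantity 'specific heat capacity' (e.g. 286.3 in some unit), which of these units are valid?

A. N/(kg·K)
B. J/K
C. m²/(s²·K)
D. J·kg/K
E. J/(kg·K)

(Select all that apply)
C, E

specific heat capacity has SI base units: m^2 / (s^2 * K)

Checking each option against m^2 / (s^2 * K):
  A. N/(kg·K): ✗ does not match
  B. J/K: ✗ does not match
  C. m²/(s²·K): ✓ matches
  D. J·kg/K: ✗ does not match
  E. J/(kg·K): ✓ matches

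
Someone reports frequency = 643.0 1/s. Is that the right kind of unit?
Yes

frequency has SI base units: 1 / s
1/s reduces to the same SI base units, so it is a valid unit for frequency.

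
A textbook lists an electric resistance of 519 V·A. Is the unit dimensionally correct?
No

electric resistance has SI base units: kg * m^2 / (A^2 * s^3)
V·A does NOT reduce to kg * m^2 / (A^2 * s^3); a valid unit for electric resistance would be e.g. Ω.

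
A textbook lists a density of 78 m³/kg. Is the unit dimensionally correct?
No

density has SI base units: kg / m^3
m³/kg does NOT reduce to kg / m^3; a valid unit for density would be e.g. kg/m³.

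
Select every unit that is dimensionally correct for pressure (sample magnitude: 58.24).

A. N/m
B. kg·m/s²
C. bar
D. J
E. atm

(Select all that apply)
C, E

pressure has SI base units: kg / (m * s^2)

Checking each option against kg / (m * s^2):
  A. N/m: ✗ does not match
  B. kg·m/s²: ✗ does not match
  C. bar: ✓ matches
  D. J: ✗ does not match
  E. atm: ✓ matches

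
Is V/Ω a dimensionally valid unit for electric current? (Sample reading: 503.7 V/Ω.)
Yes

electric current has SI base units: A
V/Ω reduces to the same SI base units, so it is a valid unit for electric current.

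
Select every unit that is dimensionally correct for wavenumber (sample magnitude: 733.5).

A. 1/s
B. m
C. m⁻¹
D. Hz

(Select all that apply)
C

wavenumber has SI base units: 1 / m

Checking each option against 1 / m:
  A. 1/s: ✗ does not match
  B. m: ✗ does not match
  C. m⁻¹: ✓ matches
  D. Hz: ✗ does not match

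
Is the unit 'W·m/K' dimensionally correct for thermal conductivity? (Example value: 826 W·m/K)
No

thermal conductivity has SI base units: kg * m / (s^3 * K)
W·m/K does NOT reduce to kg * m / (s^3 * K); a valid unit for thermal conductivity would be e.g. W/(m·K).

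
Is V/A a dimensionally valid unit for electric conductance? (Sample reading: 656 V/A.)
No

electric conductance has SI base units: A^2 * s^3 / (kg * m^2)
V/A does NOT reduce to A^2 * s^3 / (kg * m^2); a valid unit for electric conductance would be e.g. S.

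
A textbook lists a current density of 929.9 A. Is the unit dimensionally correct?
No

current density has SI base units: A / m^2
A does NOT reduce to A / m^2; a valid unit for current density would be e.g. A/m².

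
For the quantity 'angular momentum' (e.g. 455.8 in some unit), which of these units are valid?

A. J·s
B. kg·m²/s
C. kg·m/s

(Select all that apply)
A, B

angular momentum has SI base units: kg * m^2 / s

Checking each option against kg * m^2 / s:
  A. J·s: ✓ matches
  B. kg·m²/s: ✓ matches
  C. kg·m/s: ✗ does not match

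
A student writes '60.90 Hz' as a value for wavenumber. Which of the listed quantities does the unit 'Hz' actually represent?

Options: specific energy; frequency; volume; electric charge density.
frequency

wavenumber should have units dimensionally equivalent to 1 / m (e.g. 1/m).
The given unit 'Hz' reduces to 1 / s. Of the listed options, that is the dimensionality of frequency.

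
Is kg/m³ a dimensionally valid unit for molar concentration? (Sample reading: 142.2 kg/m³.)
No

molar concentration has SI base units: mol / m^3
kg/m³ does NOT reduce to mol / m^3; a valid unit for molar concentration would be e.g. mol/m³.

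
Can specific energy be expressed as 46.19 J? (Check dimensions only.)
No

specific energy has SI base units: m^2 / s^2
J does NOT reduce to m^2 / s^2; a valid unit for specific energy would be e.g. J/kg.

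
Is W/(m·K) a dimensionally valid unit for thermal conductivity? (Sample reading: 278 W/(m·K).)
Yes

thermal conductivity has SI base units: kg * m / (s^3 * K)
W/(m·K) reduces to the same SI base units, so it is a valid unit for thermal conductivity.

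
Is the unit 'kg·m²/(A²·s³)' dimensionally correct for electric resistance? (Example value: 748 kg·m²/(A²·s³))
Yes

electric resistance has SI base units: kg * m^2 / (A^2 * s^3)
kg·m²/(A²·s³) reduces to the same SI base units, so it is a valid unit for electric resistance.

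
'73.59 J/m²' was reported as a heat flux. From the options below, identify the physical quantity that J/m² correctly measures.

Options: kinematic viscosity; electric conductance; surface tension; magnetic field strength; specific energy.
surface tension

heat flux should have units dimensionally equivalent to kg / s^3 (e.g. W/m²).
The given unit 'J/m²' reduces to kg / s^2. Of the listed options, that is the dimensionality of surface tension.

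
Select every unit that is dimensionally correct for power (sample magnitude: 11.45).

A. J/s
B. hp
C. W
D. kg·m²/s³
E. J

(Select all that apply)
A, B, C, D

power has SI base units: kg * m^2 / s^3

Checking each option against kg * m^2 / s^3:
  A. J/s: ✓ matches
  B. hp: ✓ matches
  C. W: ✓ matches
  D. kg·m²/s³: ✓ matches
  E. J: ✗ does not match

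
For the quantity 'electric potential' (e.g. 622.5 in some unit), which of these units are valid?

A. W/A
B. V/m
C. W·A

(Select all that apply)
A

electric potential has SI base units: kg * m^2 / (A * s^3)

Checking each option against kg * m^2 / (A * s^3):
  A. W/A: ✓ matches
  B. V/m: ✗ does not match
  C. W·A: ✗ does not match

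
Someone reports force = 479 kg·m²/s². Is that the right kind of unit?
No

force has SI base units: kg * m / s^2
kg·m²/s² does NOT reduce to kg * m / s^2; a valid unit for force would be e.g. N.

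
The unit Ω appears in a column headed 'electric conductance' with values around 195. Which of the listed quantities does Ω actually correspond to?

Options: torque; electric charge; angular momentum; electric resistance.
electric resistance

electric conductance should have units dimensionally equivalent to A^2 * s^3 / (kg * m^2) (e.g. S).
The given unit 'Ω' reduces to kg * m^2 / (A^2 * s^3). Of the listed options, that is the dimensionality of electric resistance.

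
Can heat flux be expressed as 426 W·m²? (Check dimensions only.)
No

heat flux has SI base units: kg / s^3
W·m² does NOT reduce to kg / s^3; a valid unit for heat flux would be e.g. W/m².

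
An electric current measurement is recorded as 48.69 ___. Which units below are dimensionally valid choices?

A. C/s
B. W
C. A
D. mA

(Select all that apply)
A, C, D

electric current has SI base units: A

Checking each option against A:
  A. C/s: ✓ matches
  B. W: ✗ does not match
  C. A: ✓ matches
  D. mA: ✓ matches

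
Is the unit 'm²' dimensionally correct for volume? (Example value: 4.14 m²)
No

volume has SI base units: m^3
m² does NOT reduce to m^3; a valid unit for volume would be e.g. m³.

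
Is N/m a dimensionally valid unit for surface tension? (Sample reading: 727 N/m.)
Yes

surface tension has SI base units: kg / s^2
N/m reduces to the same SI base units, so it is a valid unit for surface tension.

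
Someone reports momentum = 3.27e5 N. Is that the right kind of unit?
No

momentum has SI base units: kg * m / s
N does NOT reduce to kg * m / s; a valid unit for momentum would be e.g. kg·m/s.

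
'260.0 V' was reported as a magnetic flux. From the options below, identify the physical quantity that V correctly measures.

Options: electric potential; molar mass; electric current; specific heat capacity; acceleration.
electric potential

magnetic flux should have units dimensionally equivalent to kg * m^2 / (A * s^2) (e.g. Wb).
The given unit 'V' reduces to kg * m^2 / (A * s^3). Of the listed options, that is the dimensionality of electric potential.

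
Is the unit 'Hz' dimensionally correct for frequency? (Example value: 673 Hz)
Yes

frequency has SI base units: 1 / s
Hz reduces to the same SI base units, so it is a valid unit for frequency.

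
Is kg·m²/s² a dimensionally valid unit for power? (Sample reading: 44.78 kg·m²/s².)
No

power has SI base units: kg * m^2 / s^3
kg·m²/s² does NOT reduce to kg * m^2 / s^3; a valid unit for power would be e.g. W.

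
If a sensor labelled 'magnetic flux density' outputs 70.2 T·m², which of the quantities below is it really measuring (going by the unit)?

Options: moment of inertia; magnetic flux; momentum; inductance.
magnetic flux

magnetic flux density should have units dimensionally equivalent to kg / (A * s^2) (e.g. T).
The given unit 'T·m²' reduces to kg * m^2 / (A * s^2). Of the listed options, that is the dimensionality of magnetic flux.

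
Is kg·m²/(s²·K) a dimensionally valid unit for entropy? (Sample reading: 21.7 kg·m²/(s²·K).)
Yes

entropy has SI base units: kg * m^2 / (s^2 * K)
kg·m²/(s²·K) reduces to the same SI base units, so it is a valid unit for entropy.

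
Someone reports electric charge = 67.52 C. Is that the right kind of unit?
Yes

electric charge has SI base units: A * s
C reduces to the same SI base units, so it is a valid unit for electric charge.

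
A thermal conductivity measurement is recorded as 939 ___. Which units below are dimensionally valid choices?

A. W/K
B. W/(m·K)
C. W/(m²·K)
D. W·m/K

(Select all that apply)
B

thermal conductivity has SI base units: kg * m / (s^3 * K)

Checking each option against kg * m / (s^3 * K):
  A. W/K: ✗ does not match
  B. W/(m·K): ✓ matches
  C. W/(m²·K): ✗ does not match
  D. W·m/K: ✗ does not match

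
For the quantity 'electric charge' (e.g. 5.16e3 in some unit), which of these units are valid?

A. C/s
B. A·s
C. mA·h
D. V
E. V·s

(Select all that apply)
B, C

electric charge has SI base units: A * s

Checking each option against A * s:
  A. C/s: ✗ does not match
  B. A·s: ✓ matches
  C. mA·h: ✓ matches
  D. V: ✗ does not match
  E. V·s: ✗ does not match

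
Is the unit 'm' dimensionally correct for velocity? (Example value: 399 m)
No

velocity has SI base units: m / s
m does NOT reduce to m / s; a valid unit for velocity would be e.g. m/s.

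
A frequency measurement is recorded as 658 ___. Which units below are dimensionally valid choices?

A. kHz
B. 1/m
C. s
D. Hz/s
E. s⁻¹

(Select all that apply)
A, E

frequency has SI base units: 1 / s

Checking each option against 1 / s:
  A. kHz: ✓ matches
  B. 1/m: ✗ does not match
  C. s: ✗ does not match
  D. Hz/s: ✗ does not match
  E. s⁻¹: ✓ matches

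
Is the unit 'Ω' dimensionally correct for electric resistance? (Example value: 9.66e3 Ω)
Yes

electric resistance has SI base units: kg * m^2 / (A^2 * s^3)
Ω reduces to the same SI base units, so it is a valid unit for electric resistance.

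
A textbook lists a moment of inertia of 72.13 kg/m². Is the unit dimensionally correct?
No

moment of inertia has SI base units: kg * m^2
kg/m² does NOT reduce to kg * m^2; a valid unit for moment of inertia would be e.g. kg·m².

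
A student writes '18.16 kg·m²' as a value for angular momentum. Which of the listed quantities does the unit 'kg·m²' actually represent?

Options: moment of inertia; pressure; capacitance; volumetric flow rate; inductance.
moment of inertia

angular momentum should have units dimensionally equivalent to kg * m^2 / s (e.g. kg·m²/s).
The given unit 'kg·m²' reduces to kg * m^2. Of the listed options, that is the dimensionality of moment of inertia.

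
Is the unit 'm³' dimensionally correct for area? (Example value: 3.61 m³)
No

area has SI base units: m^2
m³ does NOT reduce to m^2; a valid unit for area would be e.g. m².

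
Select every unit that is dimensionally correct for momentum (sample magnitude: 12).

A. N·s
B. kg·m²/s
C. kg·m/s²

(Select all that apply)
A

momentum has SI base units: kg * m / s

Checking each option against kg * m / s:
  A. N·s: ✓ matches
  B. kg·m²/s: ✗ does not match
  C. kg·m/s²: ✗ does not match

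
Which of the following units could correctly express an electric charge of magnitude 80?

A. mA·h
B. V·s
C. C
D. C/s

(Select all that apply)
A, C

electric charge has SI base units: A * s

Checking each option against A * s:
  A. mA·h: ✓ matches
  B. V·s: ✗ does not match
  C. C: ✓ matches
  D. C/s: ✗ does not match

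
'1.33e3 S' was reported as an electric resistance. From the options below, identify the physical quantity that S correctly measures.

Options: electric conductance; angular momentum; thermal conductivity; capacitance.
electric conductance

electric resistance should have units dimensionally equivalent to kg * m^2 / (A^2 * s^3) (e.g. Ω).
The given unit 'S' reduces to A^2 * s^3 / (kg * m^2). Of the listed options, that is the dimensionality of electric conductance.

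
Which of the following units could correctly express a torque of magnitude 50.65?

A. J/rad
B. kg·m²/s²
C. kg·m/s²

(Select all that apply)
A, B

torque has SI base units: kg * m^2 / s^2

Checking each option against kg * m^2 / s^2:
  A. J/rad: ✓ matches
  B. kg·m²/s²: ✓ matches
  C. kg·m/s²: ✗ does not match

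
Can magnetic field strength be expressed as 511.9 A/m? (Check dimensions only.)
Yes

magnetic field strength has SI base units: A / m
A/m reduces to the same SI base units, so it is a valid unit for magnetic field strength.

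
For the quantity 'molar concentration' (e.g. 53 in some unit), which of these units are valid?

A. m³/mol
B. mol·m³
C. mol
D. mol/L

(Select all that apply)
D

molar concentration has SI base units: mol / m^3

Checking each option against mol / m^3:
  A. m³/mol: ✗ does not match
  B. mol·m³: ✗ does not match
  C. mol: ✗ does not match
  D. mol/L: ✓ matches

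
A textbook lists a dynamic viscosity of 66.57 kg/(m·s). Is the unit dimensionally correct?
Yes

dynamic viscosity has SI base units: kg / (m * s)
kg/(m·s) reduces to the same SI base units, so it is a valid unit for dynamic viscosity.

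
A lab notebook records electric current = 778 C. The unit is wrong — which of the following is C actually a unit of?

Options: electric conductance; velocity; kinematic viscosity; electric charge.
electric charge

electric current should have units dimensionally equivalent to A (e.g. A).
The given unit 'C' reduces to A * s. Of the listed options, that is the dimensionality of electric charge.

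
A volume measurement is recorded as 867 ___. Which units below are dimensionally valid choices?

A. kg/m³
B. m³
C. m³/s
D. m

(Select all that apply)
B

volume has SI base units: m^3

Checking each option against m^3:
  A. kg/m³: ✗ does not match
  B. m³: ✓ matches
  C. m³/s: ✗ does not match
  D. m: ✗ does not match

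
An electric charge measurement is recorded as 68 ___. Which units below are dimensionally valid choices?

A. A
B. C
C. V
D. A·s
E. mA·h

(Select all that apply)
B, D, E

electric charge has SI base units: A * s

Checking each option against A * s:
  A. A: ✗ does not match
  B. C: ✓ matches
  C. V: ✗ does not match
  D. A·s: ✓ matches
  E. mA·h: ✓ matches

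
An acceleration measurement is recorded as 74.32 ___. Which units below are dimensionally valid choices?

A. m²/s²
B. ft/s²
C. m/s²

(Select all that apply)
B, C

acceleration has SI base units: m / s^2

Checking each option against m / s^2:
  A. m²/s²: ✗ does not match
  B. ft/s²: ✓ matches
  C. m/s²: ✓ matches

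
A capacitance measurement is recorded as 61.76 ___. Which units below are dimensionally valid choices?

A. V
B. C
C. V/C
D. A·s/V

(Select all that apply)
D

capacitance has SI base units: A^2 * s^4 / (kg * m^2)

Checking each option against A^2 * s^4 / (kg * m^2):
  A. V: ✗ does not match
  B. C: ✗ does not match
  C. V/C: ✗ does not match
  D. A·s/V: ✓ matches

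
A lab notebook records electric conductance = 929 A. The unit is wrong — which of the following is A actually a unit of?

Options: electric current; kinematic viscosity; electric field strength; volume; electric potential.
electric current

electric conductance should have units dimensionally equivalent to A^2 * s^3 / (kg * m^2) (e.g. S).
The given unit 'A' reduces to A. Of the listed options, that is the dimensionality of electric current.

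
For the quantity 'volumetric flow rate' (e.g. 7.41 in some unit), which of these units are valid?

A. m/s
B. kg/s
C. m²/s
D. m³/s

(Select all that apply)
D

volumetric flow rate has SI base units: m^3 / s

Checking each option against m^3 / s:
  A. m/s: ✗ does not match
  B. kg/s: ✗ does not match
  C. m²/s: ✗ does not match
  D. m³/s: ✓ matches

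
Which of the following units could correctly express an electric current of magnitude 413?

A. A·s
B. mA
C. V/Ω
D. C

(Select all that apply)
B, C

electric current has SI base units: A

Checking each option against A:
  A. A·s: ✗ does not match
  B. mA: ✓ matches
  C. V/Ω: ✓ matches
  D. C: ✗ does not match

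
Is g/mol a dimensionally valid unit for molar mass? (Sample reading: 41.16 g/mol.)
Yes

molar mass has SI base units: kg / mol
g/mol reduces to the same SI base units, so it is a valid unit for molar mass.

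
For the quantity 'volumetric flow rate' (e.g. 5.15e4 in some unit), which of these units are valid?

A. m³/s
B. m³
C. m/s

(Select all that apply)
A

volumetric flow rate has SI base units: m^3 / s

Checking each option against m^3 / s:
  A. m³/s: ✓ matches
  B. m³: ✗ does not match
  C. m/s: ✗ does not match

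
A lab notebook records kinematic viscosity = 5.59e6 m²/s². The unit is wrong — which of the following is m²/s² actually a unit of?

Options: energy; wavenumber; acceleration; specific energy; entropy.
specific energy

kinematic viscosity should have units dimensionally equivalent to m^2 / s (e.g. m²/s).
The given unit 'm²/s²' reduces to m^2 / s^2. Of the listed options, that is the dimensionality of specific energy.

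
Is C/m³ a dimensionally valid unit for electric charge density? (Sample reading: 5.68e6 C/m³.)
Yes

electric charge density has SI base units: A * s / m^3
C/m³ reduces to the same SI base units, so it is a valid unit for electric charge density.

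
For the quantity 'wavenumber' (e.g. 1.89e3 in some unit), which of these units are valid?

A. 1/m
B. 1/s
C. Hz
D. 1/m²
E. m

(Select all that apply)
A

wavenumber has SI base units: 1 / m

Checking each option against 1 / m:
  A. 1/m: ✓ matches
  B. 1/s: ✗ does not match
  C. Hz: ✗ does not match
  D. 1/m²: ✗ does not match
  E. m: ✗ does not match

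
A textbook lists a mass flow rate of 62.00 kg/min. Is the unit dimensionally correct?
Yes

mass flow rate has SI base units: kg / s
kg/min reduces to the same SI base units, so it is a valid unit for mass flow rate.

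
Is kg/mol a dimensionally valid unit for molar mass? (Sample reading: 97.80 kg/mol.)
Yes

molar mass has SI base units: kg / mol
kg/mol reduces to the same SI base units, so it is a valid unit for molar mass.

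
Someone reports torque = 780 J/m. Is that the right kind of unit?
No

torque has SI base units: kg * m^2 / s^2
J/m does NOT reduce to kg * m^2 / s^2; a valid unit for torque would be e.g. N·m.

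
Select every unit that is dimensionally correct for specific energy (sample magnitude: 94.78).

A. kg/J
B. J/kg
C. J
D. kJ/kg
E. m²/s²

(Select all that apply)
B, D, E

specific energy has SI base units: m^2 / s^2

Checking each option against m^2 / s^2:
  A. kg/J: ✗ does not match
  B. J/kg: ✓ matches
  C. J: ✗ does not match
  D. kJ/kg: ✓ matches
  E. m²/s²: ✓ matches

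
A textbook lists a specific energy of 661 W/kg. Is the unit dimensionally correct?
No

specific energy has SI base units: m^2 / s^2
W/kg does NOT reduce to m^2 / s^2; a valid unit for specific energy would be e.g. J/kg.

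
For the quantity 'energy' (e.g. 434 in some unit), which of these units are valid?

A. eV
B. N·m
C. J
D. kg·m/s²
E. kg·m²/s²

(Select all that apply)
A, B, C, E

energy has SI base units: kg * m^2 / s^2

Checking each option against kg * m^2 / s^2:
  A. eV: ✓ matches
  B. N·m: ✓ matches
  C. J: ✓ matches
  D. kg·m/s²: ✗ does not match
  E. kg·m²/s²: ✓ matches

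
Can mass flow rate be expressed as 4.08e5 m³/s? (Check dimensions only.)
No

mass flow rate has SI base units: kg / s
m³/s does NOT reduce to kg / s; a valid unit for mass flow rate would be e.g. kg/s.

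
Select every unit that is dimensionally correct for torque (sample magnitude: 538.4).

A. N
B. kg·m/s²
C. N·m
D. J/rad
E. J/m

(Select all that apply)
C, D

torque has SI base units: kg * m^2 / s^2

Checking each option against kg * m^2 / s^2:
  A. N: ✗ does not match
  B. kg·m/s²: ✗ does not match
  C. N·m: ✓ matches
  D. J/rad: ✓ matches
  E. J/m: ✗ does not match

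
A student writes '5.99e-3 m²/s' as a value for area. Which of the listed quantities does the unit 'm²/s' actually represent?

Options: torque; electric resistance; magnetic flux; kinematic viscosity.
kinematic viscosity

area should have units dimensionally equivalent to m^2 (e.g. m²).
The given unit 'm²/s' reduces to m^2 / s. Of the listed options, that is the dimensionality of kinematic viscosity.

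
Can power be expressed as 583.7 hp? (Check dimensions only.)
Yes

power has SI base units: kg * m^2 / s^3
hp reduces to the same SI base units, so it is a valid unit for power.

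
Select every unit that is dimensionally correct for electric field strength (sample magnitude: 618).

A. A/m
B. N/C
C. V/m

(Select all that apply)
B, C

electric field strength has SI base units: kg * m / (A * s^3)

Checking each option against kg * m / (A * s^3):
  A. A/m: ✗ does not match
  B. N/C: ✓ matches
  C. V/m: ✓ matches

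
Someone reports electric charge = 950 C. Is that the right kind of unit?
Yes

electric charge has SI base units: A * s
C reduces to the same SI base units, so it is a valid unit for electric charge.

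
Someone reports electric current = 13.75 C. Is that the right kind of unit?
No

electric current has SI base units: A
C does NOT reduce to A; a valid unit for electric current would be e.g. A.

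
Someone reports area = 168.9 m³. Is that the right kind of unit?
No

area has SI base units: m^2
m³ does NOT reduce to m^2; a valid unit for area would be e.g. m².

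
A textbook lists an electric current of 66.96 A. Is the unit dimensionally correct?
Yes

electric current has SI base units: A
A reduces to the same SI base units, so it is a valid unit for electric current.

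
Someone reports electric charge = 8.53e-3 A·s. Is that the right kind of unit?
Yes

electric charge has SI base units: A * s
A·s reduces to the same SI base units, so it is a valid unit for electric charge.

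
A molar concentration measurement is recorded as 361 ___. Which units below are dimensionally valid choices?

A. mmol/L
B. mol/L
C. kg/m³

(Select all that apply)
A, B

molar concentration has SI base units: mol / m^3

Checking each option against mol / m^3:
  A. mmol/L: ✓ matches
  B. mol/L: ✓ matches
  C. kg/m³: ✗ does not match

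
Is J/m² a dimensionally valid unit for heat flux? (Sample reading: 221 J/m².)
No

heat flux has SI base units: kg / s^3
J/m² does NOT reduce to kg / s^3; a valid unit for heat flux would be e.g. W/m².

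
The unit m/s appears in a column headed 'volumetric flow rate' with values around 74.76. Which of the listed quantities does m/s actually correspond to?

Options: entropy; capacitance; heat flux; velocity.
velocity

volumetric flow rate should have units dimensionally equivalent to m^3 / s (e.g. m³/s).
The given unit 'm/s' reduces to m / s. Of the listed options, that is the dimensionality of velocity.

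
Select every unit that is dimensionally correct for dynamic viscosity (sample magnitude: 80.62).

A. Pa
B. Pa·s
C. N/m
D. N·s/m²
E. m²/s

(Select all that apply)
B, D

dynamic viscosity has SI base units: kg / (m * s)

Checking each option against kg / (m * s):
  A. Pa: ✗ does not match
  B. Pa·s: ✓ matches
  C. N/m: ✗ does not match
  D. N·s/m²: ✓ matches
  E. m²/s: ✗ does not match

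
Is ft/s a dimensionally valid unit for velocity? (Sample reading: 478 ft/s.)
Yes

velocity has SI base units: m / s
ft/s reduces to the same SI base units, so it is a valid unit for velocity.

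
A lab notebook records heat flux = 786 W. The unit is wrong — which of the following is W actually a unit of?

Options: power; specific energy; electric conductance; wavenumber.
power

heat flux should have units dimensionally equivalent to kg / s^3 (e.g. W/m²).
The given unit 'W' reduces to kg * m^2 / s^3. Of the listed options, that is the dimensionality of power.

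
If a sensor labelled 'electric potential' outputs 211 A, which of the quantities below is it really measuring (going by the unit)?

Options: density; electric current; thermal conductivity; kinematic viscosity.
electric current

electric potential should have units dimensionally equivalent to kg * m^2 / (A * s^3) (e.g. V).
The given unit 'A' reduces to A. Of the listed options, that is the dimensionality of electric current.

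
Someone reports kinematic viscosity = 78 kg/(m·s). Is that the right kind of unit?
No

kinematic viscosity has SI base units: m^2 / s
kg/(m·s) does NOT reduce to m^2 / s; a valid unit for kinematic viscosity would be e.g. m²/s.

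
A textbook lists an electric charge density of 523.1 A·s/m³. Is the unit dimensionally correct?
Yes

electric charge density has SI base units: A * s / m^3
A·s/m³ reduces to the same SI base units, so it is a valid unit for electric charge density.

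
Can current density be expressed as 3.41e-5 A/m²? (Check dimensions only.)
Yes

current density has SI base units: A / m^2
A/m² reduces to the same SI base units, so it is a valid unit for current density.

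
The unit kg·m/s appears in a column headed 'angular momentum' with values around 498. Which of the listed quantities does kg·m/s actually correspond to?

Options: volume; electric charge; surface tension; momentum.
momentum

angular momentum should have units dimensionally equivalent to kg * m^2 / s (e.g. kg·m²/s).
The given unit 'kg·m/s' reduces to kg * m / s. Of the listed options, that is the dimensionality of momentum.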